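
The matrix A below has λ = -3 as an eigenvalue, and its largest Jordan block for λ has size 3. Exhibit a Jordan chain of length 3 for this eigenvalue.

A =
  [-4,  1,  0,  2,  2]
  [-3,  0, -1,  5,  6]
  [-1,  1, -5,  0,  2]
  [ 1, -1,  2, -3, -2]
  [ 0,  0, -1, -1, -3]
A Jordan chain for λ = -3 of length 3:
v_1 = (1, 3, 1, -1, 0)ᵀ
v_2 = (0, -1, -2, 2, -1)ᵀ
v_3 = (0, 0, 1, 0, 0)ᵀ

Let N = A − (-3)·I. We want v_3 with N^3 v_3 = 0 but N^2 v_3 ≠ 0; then v_{j-1} := N · v_j for j = 3, …, 2.

Pick v_3 = (0, 0, 1, 0, 0)ᵀ.
Then v_2 = N · v_3 = (0, -1, -2, 2, -1)ᵀ.
Then v_1 = N · v_2 = (1, 3, 1, -1, 0)ᵀ.

Sanity check: (A − (-3)·I) v_1 = (0, 0, 0, 0, 0)ᵀ = 0. ✓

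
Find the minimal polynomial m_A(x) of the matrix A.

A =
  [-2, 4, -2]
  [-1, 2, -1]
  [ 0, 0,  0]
x^2

The characteristic polynomial is χ_A(x) = x^3, so the eigenvalues are known. The minimal polynomial is
  m_A(x) = Π_λ (x − λ)^{k_λ}
where k_λ is the size of the *largest* Jordan block for λ (equivalently, the smallest k with (A − λI)^k v = 0 for every generalised eigenvector v of λ).

  λ = 0: largest Jordan block has size 2, contributing (x − 0)^2

So m_A(x) = x^2 = x^2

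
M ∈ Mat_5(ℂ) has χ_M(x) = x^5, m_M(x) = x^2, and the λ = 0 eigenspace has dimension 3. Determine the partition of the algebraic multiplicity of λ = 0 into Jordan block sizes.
Block sizes for λ = 0: [2, 2, 1]

Step 1 — from the characteristic polynomial, algebraic multiplicity of λ = 0 is 5. From dim ker(M − (0)·I) = 3, there are exactly 3 Jordan blocks for λ = 0.
Step 2 — from the minimal polynomial, the factor (x − 0)^2 tells us the largest block for λ = 0 has size 2.
Step 3 — with total size 5, 3 blocks, and largest block 2, the block sizes (in nonincreasing order) are [2, 2, 1].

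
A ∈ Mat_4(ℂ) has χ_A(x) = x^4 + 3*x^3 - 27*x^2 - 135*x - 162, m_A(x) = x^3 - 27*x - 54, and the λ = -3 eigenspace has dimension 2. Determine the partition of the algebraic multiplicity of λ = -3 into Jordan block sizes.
Block sizes for λ = -3: [2, 1]

Step 1 — from the characteristic polynomial, algebraic multiplicity of λ = -3 is 3. From dim ker(A − (-3)·I) = 2, there are exactly 2 Jordan blocks for λ = -3.
Step 2 — from the minimal polynomial, the factor (x + 3)^2 tells us the largest block for λ = -3 has size 2.
Step 3 — with total size 3, 2 blocks, and largest block 2, the block sizes (in nonincreasing order) are [2, 1].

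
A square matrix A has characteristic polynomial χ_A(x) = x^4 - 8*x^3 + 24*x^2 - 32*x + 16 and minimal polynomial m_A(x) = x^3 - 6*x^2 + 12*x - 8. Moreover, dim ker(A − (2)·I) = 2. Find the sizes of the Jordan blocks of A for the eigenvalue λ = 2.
Block sizes for λ = 2: [3, 1]

Step 1 — from the characteristic polynomial, algebraic multiplicity of λ = 2 is 4. From dim ker(A − (2)·I) = 2, there are exactly 2 Jordan blocks for λ = 2.
Step 2 — from the minimal polynomial, the factor (x − 2)^3 tells us the largest block for λ = 2 has size 3.
Step 3 — with total size 4, 2 blocks, and largest block 3, the block sizes (in nonincreasing order) are [3, 1].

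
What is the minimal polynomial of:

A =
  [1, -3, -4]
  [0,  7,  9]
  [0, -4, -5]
x^3 - 3*x^2 + 3*x - 1

The characteristic polynomial is χ_A(x) = (x - 1)^3, so the eigenvalues are known. The minimal polynomial is
  m_A(x) = Π_λ (x − λ)^{k_λ}
where k_λ is the size of the *largest* Jordan block for λ (equivalently, the smallest k with (A − λI)^k v = 0 for every generalised eigenvector v of λ).

  λ = 1: largest Jordan block has size 3, contributing (x − 1)^3

So m_A(x) = (x - 1)^3 = x^3 - 3*x^2 + 3*x - 1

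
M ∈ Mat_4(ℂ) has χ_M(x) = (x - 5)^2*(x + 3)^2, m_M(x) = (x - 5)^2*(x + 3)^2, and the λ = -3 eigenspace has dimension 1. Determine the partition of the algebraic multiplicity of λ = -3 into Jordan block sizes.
Block sizes for λ = -3: [2]

Step 1 — from the characteristic polynomial, algebraic multiplicity of λ = -3 is 2. From dim ker(M − (-3)·I) = 1, there are exactly 1 Jordan blocks for λ = -3.
Step 2 — from the minimal polynomial, the factor (x + 3)^2 tells us the largest block for λ = -3 has size 2.
Step 3 — with total size 2, 1 blocks, and largest block 2, the block sizes (in nonincreasing order) are [2].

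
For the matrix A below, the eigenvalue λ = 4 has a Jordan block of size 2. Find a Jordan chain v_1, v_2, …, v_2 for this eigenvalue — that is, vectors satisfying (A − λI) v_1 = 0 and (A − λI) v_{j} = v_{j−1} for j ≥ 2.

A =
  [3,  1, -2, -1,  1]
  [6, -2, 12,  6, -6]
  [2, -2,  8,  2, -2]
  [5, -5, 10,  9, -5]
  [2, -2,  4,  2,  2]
A Jordan chain for λ = 4 of length 2:
v_1 = (-1, 6, 2, 5, 2)ᵀ
v_2 = (1, 0, 0, 0, 0)ᵀ

Let N = A − (4)·I. We want v_2 with N^2 v_2 = 0 but N^1 v_2 ≠ 0; then v_{j-1} := N · v_j for j = 2, …, 2.

Pick v_2 = (1, 0, 0, 0, 0)ᵀ.
Then v_1 = N · v_2 = (-1, 6, 2, 5, 2)ᵀ.

Sanity check: (A − (4)·I) v_1 = (0, 0, 0, 0, 0)ᵀ = 0. ✓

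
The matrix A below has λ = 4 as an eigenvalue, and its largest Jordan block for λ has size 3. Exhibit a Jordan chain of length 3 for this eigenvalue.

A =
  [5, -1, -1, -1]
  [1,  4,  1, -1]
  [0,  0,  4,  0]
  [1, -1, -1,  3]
A Jordan chain for λ = 4 of length 3:
v_1 = (-1, 0, 0, -1)ᵀ
v_2 = (1, 1, 0, 1)ᵀ
v_3 = (1, 0, 0, 0)ᵀ

Let N = A − (4)·I. We want v_3 with N^3 v_3 = 0 but N^2 v_3 ≠ 0; then v_{j-1} := N · v_j for j = 3, …, 2.

Pick v_3 = (1, 0, 0, 0)ᵀ.
Then v_2 = N · v_3 = (1, 1, 0, 1)ᵀ.
Then v_1 = N · v_2 = (-1, 0, 0, -1)ᵀ.

Sanity check: (A − (4)·I) v_1 = (0, 0, 0, 0)ᵀ = 0. ✓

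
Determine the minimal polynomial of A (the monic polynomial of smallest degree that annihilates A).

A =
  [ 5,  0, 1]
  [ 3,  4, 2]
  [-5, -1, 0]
x^3 - 9*x^2 + 27*x - 27

The characteristic polynomial is χ_A(x) = (x - 3)^3, so the eigenvalues are known. The minimal polynomial is
  m_A(x) = Π_λ (x − λ)^{k_λ}
where k_λ is the size of the *largest* Jordan block for λ (equivalently, the smallest k with (A − λI)^k v = 0 for every generalised eigenvector v of λ).

  λ = 3: largest Jordan block has size 3, contributing (x − 3)^3

So m_A(x) = (x - 3)^3 = x^3 - 9*x^2 + 27*x - 27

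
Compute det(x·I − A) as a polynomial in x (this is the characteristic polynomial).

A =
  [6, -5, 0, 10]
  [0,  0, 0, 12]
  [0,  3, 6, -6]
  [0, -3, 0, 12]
x^4 - 24*x^3 + 216*x^2 - 864*x + 1296

Expanding det(x·I − A) (e.g. by cofactor expansion or by noting that A is similar to its Jordan form J, which has the same characteristic polynomial as A) gives
  χ_A(x) = x^4 - 24*x^3 + 216*x^2 - 864*x + 1296
which factors as (x - 6)^4. The eigenvalues (with algebraic multiplicities) are λ = 6 with multiplicity 4.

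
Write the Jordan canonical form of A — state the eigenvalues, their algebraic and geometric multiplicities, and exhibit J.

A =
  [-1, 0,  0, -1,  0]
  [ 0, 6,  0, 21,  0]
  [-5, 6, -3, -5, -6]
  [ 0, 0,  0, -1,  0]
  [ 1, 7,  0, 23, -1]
J_1(-3) ⊕ J_3(-1) ⊕ J_1(6)

The characteristic polynomial is
  det(x·I − A) = x^5 - 24*x^3 - 62*x^2 - 57*x - 18 = (x - 6)*(x + 1)^3*(x + 3)

Eigenvalues and multiplicities (the geometric multiplicity of λ is n − rank(A − λI), which equals the number of Jordan blocks for λ):
  λ = -3: algebraic multiplicity = 1, geometric multiplicity = 1
  λ = -1: algebraic multiplicity = 3, geometric multiplicity = 1
  λ = 6: algebraic multiplicity = 1, geometric multiplicity = 1

Determining the block sizes for each eigenvalue:
  λ = -3: one block (gm = 1), so the single block has size am = 1 → block sizes [1]
  λ = -1: one block (gm = 1), so the single block has size am = 3 → block sizes [3]
  λ = 6: one block (gm = 1), so the single block has size am = 1 → block sizes [1]

Assembling the blocks gives a Jordan form
J =
  [-3,  0,  0,  0, 0]
  [ 0, -1,  1,  0, 0]
  [ 0,  0, -1,  1, 0]
  [ 0,  0,  0, -1, 0]
  [ 0,  0,  0,  0, 6]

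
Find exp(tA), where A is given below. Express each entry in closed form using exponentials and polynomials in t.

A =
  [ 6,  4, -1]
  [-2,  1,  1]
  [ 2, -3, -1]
e^{tA} =
  [3*t^2*exp(2*t) + 4*t*exp(2*t) + exp(2*t), 15*t^2*exp(2*t)/2 + 4*t*exp(2*t), 3*t^2*exp(2*t)/2 - t*exp(2*t)]
  [-2*t^2*exp(2*t) - 2*t*exp(2*t), -5*t^2*exp(2*t) - t*exp(2*t) + exp(2*t), -t^2*exp(2*t) + t*exp(2*t)]
  [4*t^2*exp(2*t) + 2*t*exp(2*t), 10*t^2*exp(2*t) - 3*t*exp(2*t), 2*t^2*exp(2*t) - 3*t*exp(2*t) + exp(2*t)]

Strategy: write A = P · J · P⁻¹ where J is a Jordan canonical form, so e^{tA} = P · e^{tJ} · P⁻¹, and e^{tJ} can be computed block-by-block.

A has Jordan form
J =
  [2, 1, 0]
  [0, 2, 1]
  [0, 0, 2]
(up to reordering of blocks).

Per-block formulas:
  For a 3×3 Jordan block J_3(2): exp(t · J_3(2)) = e^(2t)·(I + t·N + (t^2/2)·N^2), where N is the 3×3 nilpotent shift.

After assembling e^{tJ} and conjugating by P, we get:

e^{tA} =
  [3*t^2*exp(2*t) + 4*t*exp(2*t) + exp(2*t), 15*t^2*exp(2*t)/2 + 4*t*exp(2*t), 3*t^2*exp(2*t)/2 - t*exp(2*t)]
  [-2*t^2*exp(2*t) - 2*t*exp(2*t), -5*t^2*exp(2*t) - t*exp(2*t) + exp(2*t), -t^2*exp(2*t) + t*exp(2*t)]
  [4*t^2*exp(2*t) + 2*t*exp(2*t), 10*t^2*exp(2*t) - 3*t*exp(2*t), 2*t^2*exp(2*t) - 3*t*exp(2*t) + exp(2*t)]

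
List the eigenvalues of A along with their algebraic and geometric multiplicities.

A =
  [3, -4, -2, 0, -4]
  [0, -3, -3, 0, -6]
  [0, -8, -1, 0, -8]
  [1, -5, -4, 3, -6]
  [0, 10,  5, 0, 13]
λ = 3: alg = 5, geom = 3

Step 1 — factor the characteristic polynomial to read off the algebraic multiplicities:
  χ_A(x) = (x - 3)^5

Step 2 — compute geometric multiplicities via the rank-nullity identity g(λ) = n − rank(A − λI):
  rank(A − (3)·I) = 2, so dim ker(A − (3)·I) = n − 2 = 3

Summary:
  λ = 3: algebraic multiplicity = 5, geometric multiplicity = 3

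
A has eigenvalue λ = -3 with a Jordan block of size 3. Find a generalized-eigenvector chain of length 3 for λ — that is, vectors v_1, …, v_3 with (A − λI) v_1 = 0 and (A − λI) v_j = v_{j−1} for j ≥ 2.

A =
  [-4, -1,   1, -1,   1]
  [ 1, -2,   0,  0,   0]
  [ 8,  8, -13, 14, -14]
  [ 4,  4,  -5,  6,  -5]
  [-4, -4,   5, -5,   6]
A Jordan chain for λ = -3 of length 3:
v_1 = (-1, 1, 0, 0, 0)ᵀ
v_2 = (0, 1, -2, -1, 1)ᵀ
v_3 = (1, 0, 1, 0, 0)ᵀ

Let N = A − (-3)·I. We want v_3 with N^3 v_3 = 0 but N^2 v_3 ≠ 0; then v_{j-1} := N · v_j for j = 3, …, 2.

Pick v_3 = (1, 0, 1, 0, 0)ᵀ.
Then v_2 = N · v_3 = (0, 1, -2, -1, 1)ᵀ.
Then v_1 = N · v_2 = (-1, 1, 0, 0, 0)ᵀ.

Sanity check: (A − (-3)·I) v_1 = (0, 0, 0, 0, 0)ᵀ = 0. ✓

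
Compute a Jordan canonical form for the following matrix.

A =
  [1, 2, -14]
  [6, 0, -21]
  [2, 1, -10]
J_2(-3) ⊕ J_1(-3)

The characteristic polynomial is
  det(x·I − A) = x^3 + 9*x^2 + 27*x + 27 = (x + 3)^3

Eigenvalues and multiplicities (the geometric multiplicity of λ is n − rank(A − λI), which equals the number of Jordan blocks for λ):
  λ = -3: algebraic multiplicity = 3, geometric multiplicity = 2

Determining the block sizes for each eigenvalue:
  λ = -3: 2 blocks summing to 3 forces exactly one block of size 2 and the rest size 1 → block sizes [2, 1]

Assembling the blocks gives a Jordan form
J =
  [-3,  1,  0]
  [ 0, -3,  0]
  [ 0,  0, -3]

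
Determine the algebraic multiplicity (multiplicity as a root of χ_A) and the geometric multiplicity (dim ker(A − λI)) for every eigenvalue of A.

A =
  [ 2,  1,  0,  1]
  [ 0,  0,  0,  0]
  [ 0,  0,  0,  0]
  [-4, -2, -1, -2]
λ = 0: alg = 4, geom = 2

Step 1 — factor the characteristic polynomial to read off the algebraic multiplicities:
  χ_A(x) = x^4

Step 2 — compute geometric multiplicities via the rank-nullity identity g(λ) = n − rank(A − λI):
  rank(A − (0)·I) = 2, so dim ker(A − (0)·I) = n − 2 = 2

Summary:
  λ = 0: algebraic multiplicity = 4, geometric multiplicity = 2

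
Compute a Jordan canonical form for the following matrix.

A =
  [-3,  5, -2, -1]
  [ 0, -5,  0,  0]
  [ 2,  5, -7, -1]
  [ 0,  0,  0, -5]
J_2(-5) ⊕ J_1(-5) ⊕ J_1(-5)

The characteristic polynomial is
  det(x·I − A) = x^4 + 20*x^3 + 150*x^2 + 500*x + 625 = (x + 5)^4

Eigenvalues and multiplicities (the geometric multiplicity of λ is n − rank(A − λI), which equals the number of Jordan blocks for λ):
  λ = -5: algebraic multiplicity = 4, geometric multiplicity = 3

Determining the block sizes for each eigenvalue:
  λ = -5: 3 blocks summing to 4 forces exactly one block of size 2 and the rest size 1 → block sizes [2, 1, 1]

Assembling the blocks gives a Jordan form
J =
  [-5,  1,  0,  0]
  [ 0, -5,  0,  0]
  [ 0,  0, -5,  0]
  [ 0,  0,  0, -5]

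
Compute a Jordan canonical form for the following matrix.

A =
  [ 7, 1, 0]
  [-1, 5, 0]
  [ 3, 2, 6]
J_3(6)

The characteristic polynomial is
  det(x·I − A) = x^3 - 18*x^2 + 108*x - 216 = (x - 6)^3

Eigenvalues and multiplicities (the geometric multiplicity of λ is n − rank(A − λI), which equals the number of Jordan blocks for λ):
  λ = 6: algebraic multiplicity = 3, geometric multiplicity = 1

Determining the block sizes for each eigenvalue:
  λ = 6: one block (gm = 1), so the single block has size am = 3 → block sizes [3]

Assembling the blocks gives a Jordan form
J =
  [6, 1, 0]
  [0, 6, 1]
  [0, 0, 6]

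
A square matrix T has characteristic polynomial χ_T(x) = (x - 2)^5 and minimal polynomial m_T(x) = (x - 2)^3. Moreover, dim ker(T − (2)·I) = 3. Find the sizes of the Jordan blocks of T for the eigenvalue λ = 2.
Block sizes for λ = 2: [3, 1, 1]

Step 1 — from the characteristic polynomial, algebraic multiplicity of λ = 2 is 5. From dim ker(T − (2)·I) = 3, there are exactly 3 Jordan blocks for λ = 2.
Step 2 — from the minimal polynomial, the factor (x − 2)^3 tells us the largest block for λ = 2 has size 3.
Step 3 — with total size 5, 3 blocks, and largest block 3, the block sizes (in nonincreasing order) are [3, 1, 1].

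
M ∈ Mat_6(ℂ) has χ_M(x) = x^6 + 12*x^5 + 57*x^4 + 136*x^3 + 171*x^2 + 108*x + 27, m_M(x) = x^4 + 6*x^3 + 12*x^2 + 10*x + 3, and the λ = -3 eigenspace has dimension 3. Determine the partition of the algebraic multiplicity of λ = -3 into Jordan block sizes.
Block sizes for λ = -3: [1, 1, 1]

Step 1 — from the characteristic polynomial, algebraic multiplicity of λ = -3 is 3. From dim ker(M − (-3)·I) = 3, there are exactly 3 Jordan blocks for λ = -3.
Step 2 — from the minimal polynomial, the factor (x + 3) tells us the largest block for λ = -3 has size 1.
Step 3 — with total size 3, 3 blocks, and largest block 1, the block sizes (in nonincreasing order) are [1, 1, 1].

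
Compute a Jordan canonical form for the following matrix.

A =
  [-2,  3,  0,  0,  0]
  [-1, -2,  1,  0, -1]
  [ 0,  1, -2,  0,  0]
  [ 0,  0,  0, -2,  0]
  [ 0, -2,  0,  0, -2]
J_3(-2) ⊕ J_1(-2) ⊕ J_1(-2)

The characteristic polynomial is
  det(x·I − A) = x^5 + 10*x^4 + 40*x^3 + 80*x^2 + 80*x + 32 = (x + 2)^5

Eigenvalues and multiplicities (the geometric multiplicity of λ is n − rank(A − λI), which equals the number of Jordan blocks for λ):
  λ = -2: algebraic multiplicity = 5, geometric multiplicity = 3

Determining the block sizes for each eigenvalue:
  λ = -2: with am = 5 and gm = 3, the partition is not yet determined (e.g. several partitions of 5 into 3 parts exist). Let N = A − (-2)·I. Computing rank(N^1) = 2, rank(N^2) = 1, rank(N^3) = 0; the number of blocks of size ≥ j is rank(N^{j−1}) − rank(N^j), giving [3, 1, 1]. So we have 1 block(s) of size 3, 2 block(s) of size 1 → block sizes [3, 1, 1]

Assembling the blocks gives a Jordan form
J =
  [-2,  1,  0,  0,  0]
  [ 0, -2,  1,  0,  0]
  [ 0,  0, -2,  0,  0]
  [ 0,  0,  0, -2,  0]
  [ 0,  0,  0,  0, -2]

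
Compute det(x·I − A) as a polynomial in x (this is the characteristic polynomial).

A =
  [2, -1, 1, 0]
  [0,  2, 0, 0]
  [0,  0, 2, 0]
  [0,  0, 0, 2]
x^4 - 8*x^3 + 24*x^2 - 32*x + 16

Expanding det(x·I − A) (e.g. by cofactor expansion or by noting that A is similar to its Jordan form J, which has the same characteristic polynomial as A) gives
  χ_A(x) = x^4 - 8*x^3 + 24*x^2 - 32*x + 16
which factors as (x - 2)^4. The eigenvalues (with algebraic multiplicities) are λ = 2 with multiplicity 4.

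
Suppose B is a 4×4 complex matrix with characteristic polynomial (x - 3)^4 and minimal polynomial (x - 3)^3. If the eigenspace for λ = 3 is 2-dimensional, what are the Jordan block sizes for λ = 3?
Block sizes for λ = 3: [3, 1]

Step 1 — from the characteristic polynomial, algebraic multiplicity of λ = 3 is 4. From dim ker(B − (3)·I) = 2, there are exactly 2 Jordan blocks for λ = 3.
Step 2 — from the minimal polynomial, the factor (x − 3)^3 tells us the largest block for λ = 3 has size 3.
Step 3 — with total size 4, 2 blocks, and largest block 3, the block sizes (in nonincreasing order) are [3, 1].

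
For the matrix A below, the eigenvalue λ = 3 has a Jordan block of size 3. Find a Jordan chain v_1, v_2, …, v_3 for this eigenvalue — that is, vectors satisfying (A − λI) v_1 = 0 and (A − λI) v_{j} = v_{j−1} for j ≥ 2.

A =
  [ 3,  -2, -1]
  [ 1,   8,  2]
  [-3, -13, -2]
A Jordan chain for λ = 3 of length 3:
v_1 = (1, -1, 2)ᵀ
v_2 = (0, 1, -3)ᵀ
v_3 = (1, 0, 0)ᵀ

Let N = A − (3)·I. We want v_3 with N^3 v_3 = 0 but N^2 v_3 ≠ 0; then v_{j-1} := N · v_j for j = 3, …, 2.

Pick v_3 = (1, 0, 0)ᵀ.
Then v_2 = N · v_3 = (0, 1, -3)ᵀ.
Then v_1 = N · v_2 = (1, -1, 2)ᵀ.

Sanity check: (A − (3)·I) v_1 = (0, 0, 0)ᵀ = 0. ✓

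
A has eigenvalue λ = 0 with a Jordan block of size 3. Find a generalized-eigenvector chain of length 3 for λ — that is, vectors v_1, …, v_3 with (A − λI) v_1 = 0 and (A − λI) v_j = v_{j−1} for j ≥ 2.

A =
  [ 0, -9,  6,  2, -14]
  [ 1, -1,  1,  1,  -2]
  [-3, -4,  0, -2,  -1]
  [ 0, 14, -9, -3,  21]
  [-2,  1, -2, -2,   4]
A Jordan chain for λ = 0 of length 3:
v_1 = (1, 0, -2, -1, -1)ᵀ
v_2 = (0, 1, -3, 0, -2)ᵀ
v_3 = (1, 0, 0, 0, 0)ᵀ

Let N = A − (0)·I. We want v_3 with N^3 v_3 = 0 but N^2 v_3 ≠ 0; then v_{j-1} := N · v_j for j = 3, …, 2.

Pick v_3 = (1, 0, 0, 0, 0)ᵀ.
Then v_2 = N · v_3 = (0, 1, -3, 0, -2)ᵀ.
Then v_1 = N · v_2 = (1, 0, -2, -1, -1)ᵀ.

Sanity check: (A − (0)·I) v_1 = (0, 0, 0, 0, 0)ᵀ = 0. ✓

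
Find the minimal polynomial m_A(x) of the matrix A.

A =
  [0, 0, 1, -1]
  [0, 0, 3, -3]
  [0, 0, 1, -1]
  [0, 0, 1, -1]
x^2

The characteristic polynomial is χ_A(x) = x^4, so the eigenvalues are known. The minimal polynomial is
  m_A(x) = Π_λ (x − λ)^{k_λ}
where k_λ is the size of the *largest* Jordan block for λ (equivalently, the smallest k with (A − λI)^k v = 0 for every generalised eigenvector v of λ).

  λ = 0: largest Jordan block has size 2, contributing (x − 0)^2

So m_A(x) = x^2 = x^2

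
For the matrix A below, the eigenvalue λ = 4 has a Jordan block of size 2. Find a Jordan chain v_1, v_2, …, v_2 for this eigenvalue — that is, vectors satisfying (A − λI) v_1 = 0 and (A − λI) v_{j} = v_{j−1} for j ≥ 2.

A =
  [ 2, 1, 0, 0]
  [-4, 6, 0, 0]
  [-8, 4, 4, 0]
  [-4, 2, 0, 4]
A Jordan chain for λ = 4 of length 2:
v_1 = (-2, -4, -8, -4)ᵀ
v_2 = (1, 0, 0, 0)ᵀ

Let N = A − (4)·I. We want v_2 with N^2 v_2 = 0 but N^1 v_2 ≠ 0; then v_{j-1} := N · v_j for j = 2, …, 2.

Pick v_2 = (1, 0, 0, 0)ᵀ.
Then v_1 = N · v_2 = (-2, -4, -8, -4)ᵀ.

Sanity check: (A − (4)·I) v_1 = (0, 0, 0, 0)ᵀ = 0. ✓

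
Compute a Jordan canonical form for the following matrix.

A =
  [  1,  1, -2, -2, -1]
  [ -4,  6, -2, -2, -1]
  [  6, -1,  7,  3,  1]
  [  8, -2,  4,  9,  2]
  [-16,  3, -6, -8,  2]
J_2(5) ⊕ J_2(5) ⊕ J_1(5)

The characteristic polynomial is
  det(x·I − A) = x^5 - 25*x^4 + 250*x^3 - 1250*x^2 + 3125*x - 3125 = (x - 5)^5

Eigenvalues and multiplicities (the geometric multiplicity of λ is n − rank(A − λI), which equals the number of Jordan blocks for λ):
  λ = 5: algebraic multiplicity = 5, geometric multiplicity = 3

Determining the block sizes for each eigenvalue:
  λ = 5: with am = 5 and gm = 3, the partition is not yet determined (e.g. several partitions of 5 into 3 parts exist). Let N = A − (5)·I. Computing rank(N^1) = 2, rank(N^2) = 0; the number of blocks of size ≥ j is rank(N^{j−1}) − rank(N^j), giving [3, 2]. So we have 2 block(s) of size 2, 1 block(s) of size 1 → block sizes [2, 2, 1]

Assembling the blocks gives a Jordan form
J =
  [5, 1, 0, 0, 0]
  [0, 5, 0, 0, 0]
  [0, 0, 5, 1, 0]
  [0, 0, 0, 5, 0]
  [0, 0, 0, 0, 5]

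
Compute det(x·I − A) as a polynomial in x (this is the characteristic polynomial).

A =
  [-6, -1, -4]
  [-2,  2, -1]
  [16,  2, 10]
x^3 - 6*x^2 + 12*x - 8

Expanding det(x·I − A) (e.g. by cofactor expansion or by noting that A is similar to its Jordan form J, which has the same characteristic polynomial as A) gives
  χ_A(x) = x^3 - 6*x^2 + 12*x - 8
which factors as (x - 2)^3. The eigenvalues (with algebraic multiplicities) are λ = 2 with multiplicity 3.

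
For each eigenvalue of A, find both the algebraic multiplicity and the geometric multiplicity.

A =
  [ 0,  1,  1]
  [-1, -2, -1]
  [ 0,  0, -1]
λ = -1: alg = 3, geom = 2

Step 1 — factor the characteristic polynomial to read off the algebraic multiplicities:
  χ_A(x) = (x + 1)^3

Step 2 — compute geometric multiplicities via the rank-nullity identity g(λ) = n − rank(A − λI):
  rank(A − (-1)·I) = 1, so dim ker(A − (-1)·I) = n − 1 = 2

Summary:
  λ = -1: algebraic multiplicity = 3, geometric multiplicity = 2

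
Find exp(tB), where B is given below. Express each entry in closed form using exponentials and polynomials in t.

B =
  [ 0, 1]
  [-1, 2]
e^{tB} =
  [-t*exp(t) + exp(t), t*exp(t)]
  [-t*exp(t), t*exp(t) + exp(t)]

Strategy: write B = P · J · P⁻¹ where J is a Jordan canonical form, so e^{tB} = P · e^{tJ} · P⁻¹, and e^{tJ} can be computed block-by-block.

B has Jordan form
J =
  [1, 1]
  [0, 1]
(up to reordering of blocks).

Per-block formulas:
  For a 2×2 Jordan block J_2(1): exp(t · J_2(1)) = e^(1t)·(I + t·N), where N is the 2×2 nilpotent shift.

After assembling e^{tJ} and conjugating by P, we get:

e^{tB} =
  [-t*exp(t) + exp(t), t*exp(t)]
  [-t*exp(t), t*exp(t) + exp(t)]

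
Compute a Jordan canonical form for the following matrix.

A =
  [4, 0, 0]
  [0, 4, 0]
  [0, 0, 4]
J_1(4) ⊕ J_1(4) ⊕ J_1(4)

The characteristic polynomial is
  det(x·I − A) = x^3 - 12*x^2 + 48*x - 64 = (x - 4)^3

Eigenvalues and multiplicities (the geometric multiplicity of λ is n − rank(A − λI), which equals the number of Jordan blocks for λ):
  λ = 4: algebraic multiplicity = 3, geometric multiplicity = 3

Determining the block sizes for each eigenvalue:
  λ = 4: gm = am = 3, so every block has size 1 → block sizes [1, 1, 1]

Assembling the blocks gives a Jordan form
J =
  [4, 0, 0]
  [0, 4, 0]
  [0, 0, 4]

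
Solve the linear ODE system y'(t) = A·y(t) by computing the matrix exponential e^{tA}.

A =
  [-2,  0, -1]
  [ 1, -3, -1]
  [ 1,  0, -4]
e^{tA} =
  [t*exp(-3*t) + exp(-3*t), 0, -t*exp(-3*t)]
  [t*exp(-3*t), exp(-3*t), -t*exp(-3*t)]
  [t*exp(-3*t), 0, -t*exp(-3*t) + exp(-3*t)]

Strategy: write A = P · J · P⁻¹ where J is a Jordan canonical form, so e^{tA} = P · e^{tJ} · P⁻¹, and e^{tJ} can be computed block-by-block.

A has Jordan form
J =
  [-3,  1,  0]
  [ 0, -3,  0]
  [ 0,  0, -3]
(up to reordering of blocks).

Per-block formulas:
  For a 1×1 block at λ = -3: exp(t · [-3]) = [e^(-3t)].
  For a 2×2 Jordan block J_2(-3): exp(t · J_2(-3)) = e^(-3t)·(I + t·N), where N is the 2×2 nilpotent shift.

After assembling e^{tJ} and conjugating by P, we get:

e^{tA} =
  [t*exp(-3*t) + exp(-3*t), 0, -t*exp(-3*t)]
  [t*exp(-3*t), exp(-3*t), -t*exp(-3*t)]
  [t*exp(-3*t), 0, -t*exp(-3*t) + exp(-3*t)]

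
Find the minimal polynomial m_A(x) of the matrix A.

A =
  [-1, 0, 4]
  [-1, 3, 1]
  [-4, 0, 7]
x^2 - 6*x + 9

The characteristic polynomial is χ_A(x) = (x - 3)^3, so the eigenvalues are known. The minimal polynomial is
  m_A(x) = Π_λ (x − λ)^{k_λ}
where k_λ is the size of the *largest* Jordan block for λ (equivalently, the smallest k with (A − λI)^k v = 0 for every generalised eigenvector v of λ).

  λ = 3: largest Jordan block has size 2, contributing (x − 3)^2

So m_A(x) = (x - 3)^2 = x^2 - 6*x + 9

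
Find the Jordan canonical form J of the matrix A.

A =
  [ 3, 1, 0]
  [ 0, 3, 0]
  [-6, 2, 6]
J_2(3) ⊕ J_1(6)

The characteristic polynomial is
  det(x·I − A) = x^3 - 12*x^2 + 45*x - 54 = (x - 6)*(x - 3)^2

Eigenvalues and multiplicities (the geometric multiplicity of λ is n − rank(A − λI), which equals the number of Jordan blocks for λ):
  λ = 3: algebraic multiplicity = 2, geometric multiplicity = 1
  λ = 6: algebraic multiplicity = 1, geometric multiplicity = 1

Determining the block sizes for each eigenvalue:
  λ = 3: one block (gm = 1), so the single block has size am = 2 → block sizes [2]
  λ = 6: one block (gm = 1), so the single block has size am = 1 → block sizes [1]

Assembling the blocks gives a Jordan form
J =
  [3, 1, 0]
  [0, 3, 0]
  [0, 0, 6]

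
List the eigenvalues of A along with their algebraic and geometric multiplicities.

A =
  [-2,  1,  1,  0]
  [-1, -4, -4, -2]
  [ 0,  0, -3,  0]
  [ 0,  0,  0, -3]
λ = -3: alg = 4, geom = 2

Step 1 — factor the characteristic polynomial to read off the algebraic multiplicities:
  χ_A(x) = (x + 3)^4

Step 2 — compute geometric multiplicities via the rank-nullity identity g(λ) = n − rank(A − λI):
  rank(A − (-3)·I) = 2, so dim ker(A − (-3)·I) = n − 2 = 2

Summary:
  λ = -3: algebraic multiplicity = 4, geometric multiplicity = 2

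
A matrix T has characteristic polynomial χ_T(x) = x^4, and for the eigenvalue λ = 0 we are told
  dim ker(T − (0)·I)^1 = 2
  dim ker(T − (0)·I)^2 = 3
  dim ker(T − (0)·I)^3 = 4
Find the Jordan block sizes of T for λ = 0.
Block sizes for λ = 0: [3, 1]

From the dimensions of kernels of powers, the number of Jordan blocks of size at least j is d_j − d_{j−1} where d_j = dim ker(N^j) (with d_0 = 0). Computing the differences gives [2, 1, 1].
The number of blocks of size exactly k is (#blocks of size ≥ k) − (#blocks of size ≥ k + 1), so the partition is: 1 block(s) of size 1, 1 block(s) of size 3.
In nonincreasing order the block sizes are [3, 1].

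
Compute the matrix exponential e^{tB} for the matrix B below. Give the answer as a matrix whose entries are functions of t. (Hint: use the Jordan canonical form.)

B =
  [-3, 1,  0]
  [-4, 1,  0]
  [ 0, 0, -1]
e^{tB} =
  [-2*t*exp(-t) + exp(-t), t*exp(-t), 0]
  [-4*t*exp(-t), 2*t*exp(-t) + exp(-t), 0]
  [0, 0, exp(-t)]

Strategy: write B = P · J · P⁻¹ where J is a Jordan canonical form, so e^{tB} = P · e^{tJ} · P⁻¹, and e^{tJ} can be computed block-by-block.

B has Jordan form
J =
  [-1,  1,  0]
  [ 0, -1,  0]
  [ 0,  0, -1]
(up to reordering of blocks).

Per-block formulas:
  For a 2×2 Jordan block J_2(-1): exp(t · J_2(-1)) = e^(-1t)·(I + t·N), where N is the 2×2 nilpotent shift.
  For a 1×1 block at λ = -1: exp(t · [-1]) = [e^(-1t)].

After assembling e^{tJ} and conjugating by P, we get:

e^{tB} =
  [-2*t*exp(-t) + exp(-t), t*exp(-t), 0]
  [-4*t*exp(-t), 2*t*exp(-t) + exp(-t), 0]
  [0, 0, exp(-t)]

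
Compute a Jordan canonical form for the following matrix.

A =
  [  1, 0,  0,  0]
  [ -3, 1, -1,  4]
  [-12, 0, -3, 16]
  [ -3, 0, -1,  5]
J_2(1) ⊕ J_1(1) ⊕ J_1(1)

The characteristic polynomial is
  det(x·I − A) = x^4 - 4*x^3 + 6*x^2 - 4*x + 1 = (x - 1)^4

Eigenvalues and multiplicities (the geometric multiplicity of λ is n − rank(A − λI), which equals the number of Jordan blocks for λ):
  λ = 1: algebraic multiplicity = 4, geometric multiplicity = 3

Determining the block sizes for each eigenvalue:
  λ = 1: 3 blocks summing to 4 forces exactly one block of size 2 and the rest size 1 → block sizes [2, 1, 1]

Assembling the blocks gives a Jordan form
J =
  [1, 1, 0, 0]
  [0, 1, 0, 0]
  [0, 0, 1, 0]
  [0, 0, 0, 1]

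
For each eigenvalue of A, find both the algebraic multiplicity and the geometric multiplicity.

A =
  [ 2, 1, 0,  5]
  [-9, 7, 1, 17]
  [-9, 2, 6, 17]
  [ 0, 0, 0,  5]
λ = 5: alg = 4, geom = 2

Step 1 — factor the characteristic polynomial to read off the algebraic multiplicities:
  χ_A(x) = (x - 5)^4

Step 2 — compute geometric multiplicities via the rank-nullity identity g(λ) = n − rank(A − λI):
  rank(A − (5)·I) = 2, so dim ker(A − (5)·I) = n − 2 = 2

Summary:
  λ = 5: algebraic multiplicity = 4, geometric multiplicity = 2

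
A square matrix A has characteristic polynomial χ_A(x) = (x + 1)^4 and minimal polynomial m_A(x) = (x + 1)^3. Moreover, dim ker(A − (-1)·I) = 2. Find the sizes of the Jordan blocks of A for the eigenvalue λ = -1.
Block sizes for λ = -1: [3, 1]

Step 1 — from the characteristic polynomial, algebraic multiplicity of λ = -1 is 4. From dim ker(A − (-1)·I) = 2, there are exactly 2 Jordan blocks for λ = -1.
Step 2 — from the minimal polynomial, the factor (x + 1)^3 tells us the largest block for λ = -1 has size 3.
Step 3 — with total size 4, 2 blocks, and largest block 3, the block sizes (in nonincreasing order) are [3, 1].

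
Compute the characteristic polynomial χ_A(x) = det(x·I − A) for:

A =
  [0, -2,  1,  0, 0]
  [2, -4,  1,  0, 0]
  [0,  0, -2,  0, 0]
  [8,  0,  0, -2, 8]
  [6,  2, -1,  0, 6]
x^5 + 2*x^4 - 24*x^3 - 112*x^2 - 176*x - 96

Expanding det(x·I − A) (e.g. by cofactor expansion or by noting that A is similar to its Jordan form J, which has the same characteristic polynomial as A) gives
  χ_A(x) = x^5 + 2*x^4 - 24*x^3 - 112*x^2 - 176*x - 96
which factors as (x - 6)*(x + 2)^4. The eigenvalues (with algebraic multiplicities) are λ = -2 with multiplicity 4, λ = 6 with multiplicity 1.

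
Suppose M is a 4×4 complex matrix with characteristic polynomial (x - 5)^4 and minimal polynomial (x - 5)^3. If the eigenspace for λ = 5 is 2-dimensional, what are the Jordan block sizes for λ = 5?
Block sizes for λ = 5: [3, 1]

Step 1 — from the characteristic polynomial, algebraic multiplicity of λ = 5 is 4. From dim ker(M − (5)·I) = 2, there are exactly 2 Jordan blocks for λ = 5.
Step 2 — from the minimal polynomial, the factor (x − 5)^3 tells us the largest block for λ = 5 has size 3.
Step 3 — with total size 4, 2 blocks, and largest block 3, the block sizes (in nonincreasing order) are [3, 1].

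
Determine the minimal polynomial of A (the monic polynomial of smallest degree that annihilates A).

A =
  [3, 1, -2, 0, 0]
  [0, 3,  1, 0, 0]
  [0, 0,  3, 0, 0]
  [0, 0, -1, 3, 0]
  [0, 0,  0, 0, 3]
x^3 - 9*x^2 + 27*x - 27

The characteristic polynomial is χ_A(x) = (x - 3)^5, so the eigenvalues are known. The minimal polynomial is
  m_A(x) = Π_λ (x − λ)^{k_λ}
where k_λ is the size of the *largest* Jordan block for λ (equivalently, the smallest k with (A − λI)^k v = 0 for every generalised eigenvector v of λ).

  λ = 3: largest Jordan block has size 3, contributing (x − 3)^3

So m_A(x) = (x - 3)^3 = x^3 - 9*x^2 + 27*x - 27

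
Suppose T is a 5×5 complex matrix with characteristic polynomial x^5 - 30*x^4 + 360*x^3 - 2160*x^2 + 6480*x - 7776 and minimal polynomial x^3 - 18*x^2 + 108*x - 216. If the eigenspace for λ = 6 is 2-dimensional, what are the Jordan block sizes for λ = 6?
Block sizes for λ = 6: [3, 2]

Step 1 — from the characteristic polynomial, algebraic multiplicity of λ = 6 is 5. From dim ker(T − (6)·I) = 2, there are exactly 2 Jordan blocks for λ = 6.
Step 2 — from the minimal polynomial, the factor (x − 6)^3 tells us the largest block for λ = 6 has size 3.
Step 3 — with total size 5, 2 blocks, and largest block 3, the block sizes (in nonincreasing order) are [3, 2].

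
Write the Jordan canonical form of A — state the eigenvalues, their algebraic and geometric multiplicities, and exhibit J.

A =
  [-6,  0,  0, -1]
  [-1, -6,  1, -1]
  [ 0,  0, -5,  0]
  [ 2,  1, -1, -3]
J_3(-5) ⊕ J_1(-5)

The characteristic polynomial is
  det(x·I − A) = x^4 + 20*x^3 + 150*x^2 + 500*x + 625 = (x + 5)^4

Eigenvalues and multiplicities (the geometric multiplicity of λ is n − rank(A − λI), which equals the number of Jordan blocks for λ):
  λ = -5: algebraic multiplicity = 4, geometric multiplicity = 2

Determining the block sizes for each eigenvalue:
  λ = -5: with am = 4 and gm = 2, the partition is not yet determined (e.g. several partitions of 4 into 2 parts exist). Let N = A − (-5)·I. Computing rank(N^1) = 2, rank(N^2) = 1, rank(N^3) = 0; the number of blocks of size ≥ j is rank(N^{j−1}) − rank(N^j), giving [2, 1, 1]. So we have 1 block(s) of size 3, 1 block(s) of size 1 → block sizes [3, 1]

Assembling the blocks gives a Jordan form
J =
  [-5,  1,  0,  0]
  [ 0, -5,  1,  0]
  [ 0,  0, -5,  0]
  [ 0,  0,  0, -5]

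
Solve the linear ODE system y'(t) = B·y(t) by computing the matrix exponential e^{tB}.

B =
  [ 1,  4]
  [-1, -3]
e^{tB} =
  [2*t*exp(-t) + exp(-t), 4*t*exp(-t)]
  [-t*exp(-t), -2*t*exp(-t) + exp(-t)]

Strategy: write B = P · J · P⁻¹ where J is a Jordan canonical form, so e^{tB} = P · e^{tJ} · P⁻¹, and e^{tJ} can be computed block-by-block.

B has Jordan form
J =
  [-1,  1]
  [ 0, -1]
(up to reordering of blocks).

Per-block formulas:
  For a 2×2 Jordan block J_2(-1): exp(t · J_2(-1)) = e^(-1t)·(I + t·N), where N is the 2×2 nilpotent shift.

After assembling e^{tJ} and conjugating by P, we get:

e^{tB} =
  [2*t*exp(-t) + exp(-t), 4*t*exp(-t)]
  [-t*exp(-t), -2*t*exp(-t) + exp(-t)]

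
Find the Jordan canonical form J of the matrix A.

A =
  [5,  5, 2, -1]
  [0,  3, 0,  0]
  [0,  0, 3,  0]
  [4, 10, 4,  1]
J_2(3) ⊕ J_1(3) ⊕ J_1(3)

The characteristic polynomial is
  det(x·I − A) = x^4 - 12*x^3 + 54*x^2 - 108*x + 81 = (x - 3)^4

Eigenvalues and multiplicities (the geometric multiplicity of λ is n − rank(A − λI), which equals the number of Jordan blocks for λ):
  λ = 3: algebraic multiplicity = 4, geometric multiplicity = 3

Determining the block sizes for each eigenvalue:
  λ = 3: 3 blocks summing to 4 forces exactly one block of size 2 and the rest size 1 → block sizes [2, 1, 1]

Assembling the blocks gives a Jordan form
J =
  [3, 1, 0, 0]
  [0, 3, 0, 0]
  [0, 0, 3, 0]
  [0, 0, 0, 3]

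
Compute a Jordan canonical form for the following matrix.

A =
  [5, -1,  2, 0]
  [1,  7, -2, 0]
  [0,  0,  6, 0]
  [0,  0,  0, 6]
J_2(6) ⊕ J_1(6) ⊕ J_1(6)

The characteristic polynomial is
  det(x·I − A) = x^4 - 24*x^3 + 216*x^2 - 864*x + 1296 = (x - 6)^4

Eigenvalues and multiplicities (the geometric multiplicity of λ is n − rank(A − λI), which equals the number of Jordan blocks for λ):
  λ = 6: algebraic multiplicity = 4, geometric multiplicity = 3

Determining the block sizes for each eigenvalue:
  λ = 6: 3 blocks summing to 4 forces exactly one block of size 2 and the rest size 1 → block sizes [2, 1, 1]

Assembling the blocks gives a Jordan form
J =
  [6, 1, 0, 0]
  [0, 6, 0, 0]
  [0, 0, 6, 0]
  [0, 0, 0, 6]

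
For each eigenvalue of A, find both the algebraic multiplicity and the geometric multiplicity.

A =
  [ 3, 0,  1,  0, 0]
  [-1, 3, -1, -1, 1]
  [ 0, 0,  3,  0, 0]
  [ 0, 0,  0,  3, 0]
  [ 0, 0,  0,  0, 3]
λ = 3: alg = 5, geom = 3

Step 1 — factor the characteristic polynomial to read off the algebraic multiplicities:
  χ_A(x) = (x - 3)^5

Step 2 — compute geometric multiplicities via the rank-nullity identity g(λ) = n − rank(A − λI):
  rank(A − (3)·I) = 2, so dim ker(A − (3)·I) = n − 2 = 3

Summary:
  λ = 3: algebraic multiplicity = 5, geometric multiplicity = 3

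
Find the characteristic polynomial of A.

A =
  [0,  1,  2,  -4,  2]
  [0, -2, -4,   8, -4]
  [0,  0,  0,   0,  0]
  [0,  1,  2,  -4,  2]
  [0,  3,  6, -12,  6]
x^5

Expanding det(x·I − A) (e.g. by cofactor expansion or by noting that A is similar to its Jordan form J, which has the same characteristic polynomial as A) gives
  χ_A(x) = x^5
which factors as x^5. The eigenvalues (with algebraic multiplicities) are λ = 0 with multiplicity 5.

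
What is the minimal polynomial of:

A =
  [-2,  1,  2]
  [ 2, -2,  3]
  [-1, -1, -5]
x^3 + 9*x^2 + 27*x + 27

The characteristic polynomial is χ_A(x) = (x + 3)^3, so the eigenvalues are known. The minimal polynomial is
  m_A(x) = Π_λ (x − λ)^{k_λ}
where k_λ is the size of the *largest* Jordan block for λ (equivalently, the smallest k with (A − λI)^k v = 0 for every generalised eigenvector v of λ).

  λ = -3: largest Jordan block has size 3, contributing (x + 3)^3

So m_A(x) = (x + 3)^3 = x^3 + 9*x^2 + 27*x + 27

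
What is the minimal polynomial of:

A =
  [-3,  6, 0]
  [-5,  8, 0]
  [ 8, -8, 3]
x^2 - 5*x + 6

The characteristic polynomial is χ_A(x) = (x - 3)^2*(x - 2), so the eigenvalues are known. The minimal polynomial is
  m_A(x) = Π_λ (x − λ)^{k_λ}
where k_λ is the size of the *largest* Jordan block for λ (equivalently, the smallest k with (A − λI)^k v = 0 for every generalised eigenvector v of λ).

  λ = 2: largest Jordan block has size 1, contributing (x − 2)
  λ = 3: largest Jordan block has size 1, contributing (x − 3)

So m_A(x) = (x - 3)*(x - 2) = x^2 - 5*x + 6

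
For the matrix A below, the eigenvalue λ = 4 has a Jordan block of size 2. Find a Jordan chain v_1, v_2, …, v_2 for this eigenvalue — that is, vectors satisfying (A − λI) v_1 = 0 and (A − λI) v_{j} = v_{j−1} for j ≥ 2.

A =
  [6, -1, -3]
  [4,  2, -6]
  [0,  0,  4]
A Jordan chain for λ = 4 of length 2:
v_1 = (2, 4, 0)ᵀ
v_2 = (1, 0, 0)ᵀ

Let N = A − (4)·I. We want v_2 with N^2 v_2 = 0 but N^1 v_2 ≠ 0; then v_{j-1} := N · v_j for j = 2, …, 2.

Pick v_2 = (1, 0, 0)ᵀ.
Then v_1 = N · v_2 = (2, 4, 0)ᵀ.

Sanity check: (A − (4)·I) v_1 = (0, 0, 0)ᵀ = 0. ✓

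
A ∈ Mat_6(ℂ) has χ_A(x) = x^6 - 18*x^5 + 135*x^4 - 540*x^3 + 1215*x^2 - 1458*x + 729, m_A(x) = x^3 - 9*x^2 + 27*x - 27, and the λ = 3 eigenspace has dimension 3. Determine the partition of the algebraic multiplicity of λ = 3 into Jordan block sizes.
Block sizes for λ = 3: [3, 2, 1]

Step 1 — from the characteristic polynomial, algebraic multiplicity of λ = 3 is 6. From dim ker(A − (3)·I) = 3, there are exactly 3 Jordan blocks for λ = 3.
Step 2 — from the minimal polynomial, the factor (x − 3)^3 tells us the largest block for λ = 3 has size 3.
Step 3 — with total size 6, 3 blocks, and largest block 3, the block sizes (in nonincreasing order) are [3, 2, 1].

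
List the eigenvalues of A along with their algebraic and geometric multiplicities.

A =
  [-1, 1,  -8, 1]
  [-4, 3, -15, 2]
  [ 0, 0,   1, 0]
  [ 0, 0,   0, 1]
λ = 1: alg = 4, geom = 2

Step 1 — factor the characteristic polynomial to read off the algebraic multiplicities:
  χ_A(x) = (x - 1)^4

Step 2 — compute geometric multiplicities via the rank-nullity identity g(λ) = n − rank(A − λI):
  rank(A − (1)·I) = 2, so dim ker(A − (1)·I) = n − 2 = 2

Summary:
  λ = 1: algebraic multiplicity = 4, geometric multiplicity = 2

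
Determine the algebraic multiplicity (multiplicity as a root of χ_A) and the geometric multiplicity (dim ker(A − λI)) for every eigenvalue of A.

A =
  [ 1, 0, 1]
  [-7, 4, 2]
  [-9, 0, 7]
λ = 4: alg = 3, geom = 1

Step 1 — factor the characteristic polynomial to read off the algebraic multiplicities:
  χ_A(x) = (x - 4)^3

Step 2 — compute geometric multiplicities via the rank-nullity identity g(λ) = n − rank(A − λI):
  rank(A − (4)·I) = 2, so dim ker(A − (4)·I) = n − 2 = 1

Summary:
  λ = 4: algebraic multiplicity = 3, geometric multiplicity = 1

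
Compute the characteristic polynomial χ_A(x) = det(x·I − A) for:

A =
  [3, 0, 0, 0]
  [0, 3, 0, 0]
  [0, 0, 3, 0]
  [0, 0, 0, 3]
x^4 - 12*x^3 + 54*x^2 - 108*x + 81

Expanding det(x·I − A) (e.g. by cofactor expansion or by noting that A is similar to its Jordan form J, which has the same characteristic polynomial as A) gives
  χ_A(x) = x^4 - 12*x^3 + 54*x^2 - 108*x + 81
which factors as (x - 3)^4. The eigenvalues (with algebraic multiplicities) are λ = 3 with multiplicity 4.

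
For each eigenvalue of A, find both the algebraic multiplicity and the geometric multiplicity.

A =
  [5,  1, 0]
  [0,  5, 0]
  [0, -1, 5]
λ = 5: alg = 3, geom = 2

Step 1 — factor the characteristic polynomial to read off the algebraic multiplicities:
  χ_A(x) = (x - 5)^3

Step 2 — compute geometric multiplicities via the rank-nullity identity g(λ) = n − rank(A − λI):
  rank(A − (5)·I) = 1, so dim ker(A − (5)·I) = n − 1 = 2

Summary:
  λ = 5: algebraic multiplicity = 3, geometric multiplicity = 2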